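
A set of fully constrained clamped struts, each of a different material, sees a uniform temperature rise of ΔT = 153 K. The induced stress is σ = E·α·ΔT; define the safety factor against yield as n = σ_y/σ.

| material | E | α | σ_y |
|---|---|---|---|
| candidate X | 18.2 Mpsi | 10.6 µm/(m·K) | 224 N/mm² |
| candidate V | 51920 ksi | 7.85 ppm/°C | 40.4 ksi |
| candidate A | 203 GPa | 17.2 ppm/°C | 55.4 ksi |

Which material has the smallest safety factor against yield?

candidate V

Per material, after unit conversion:
  candidate X: E = 125.5, α = 10.6, σ_y = 224.0 → σ = 204 MPa, n = 1.10
  candidate V: E = 358.0, α = 7.85, σ_y = 278.5 → σ = 430 MPa, n = 0.648
  candidate A: E = 203.0, α = 17.2, σ_y = 382.0 → σ = 534 MPa, n = 0.715
The minimum is candidate V at n = 0.648.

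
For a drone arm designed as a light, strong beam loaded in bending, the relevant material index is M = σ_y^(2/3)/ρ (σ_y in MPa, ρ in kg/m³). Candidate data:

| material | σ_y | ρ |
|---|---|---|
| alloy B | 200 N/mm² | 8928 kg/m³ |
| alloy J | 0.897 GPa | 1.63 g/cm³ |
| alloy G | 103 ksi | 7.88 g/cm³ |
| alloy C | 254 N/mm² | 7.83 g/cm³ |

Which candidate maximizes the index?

After converting to SI:
  alloy B: σ_y = 200.0 MPa, ρ = 8928 kg/m³
  alloy J: σ_y = 897.0 MPa, ρ = 1630 kg/m³
  alloy G: σ_y = 710.2 MPa, ρ = 7880 kg/m³
  alloy C: σ_y = 254.0 MPa, ρ = 7830 kg/m³
  alloy J: M = 57.1×10⁻³
  alloy G: M = 10.1×10⁻³
  alloy C: M = 5.12×10⁻³
  alloy B: M = 3.83×10⁻³
The maximum is for alloy J.

alloy J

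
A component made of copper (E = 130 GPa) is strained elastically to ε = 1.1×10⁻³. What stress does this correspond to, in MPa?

σ = E·ε = 130000 MPa × 1.1×10⁻³ = 143 MPa.

143 MPa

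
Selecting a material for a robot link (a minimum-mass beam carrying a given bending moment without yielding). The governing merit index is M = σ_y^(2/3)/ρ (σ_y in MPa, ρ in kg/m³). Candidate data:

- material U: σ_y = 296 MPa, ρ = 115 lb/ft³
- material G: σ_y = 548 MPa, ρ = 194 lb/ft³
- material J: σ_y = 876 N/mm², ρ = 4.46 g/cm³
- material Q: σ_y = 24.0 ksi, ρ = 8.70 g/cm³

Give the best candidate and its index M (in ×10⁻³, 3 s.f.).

In SI units:
  material U: σ_y = 296.0 MPa, ρ = 1842 kg/m³
  material G: σ_y = 548.0 MPa, ρ = 3108 kg/m³
  material J: σ_y = 876.0 MPa, ρ = 4460 kg/m³
  material Q: σ_y = 165.5 MPa, ρ = 8700 kg/m³
  material U: M = 24.1×10⁻³
  material G: M = 21.5×10⁻³
  material J: M = 20.5×10⁻³
  material Q: M = 3.46×10⁻³
The maximum is for material U.

material U, M = 24.1×10⁻³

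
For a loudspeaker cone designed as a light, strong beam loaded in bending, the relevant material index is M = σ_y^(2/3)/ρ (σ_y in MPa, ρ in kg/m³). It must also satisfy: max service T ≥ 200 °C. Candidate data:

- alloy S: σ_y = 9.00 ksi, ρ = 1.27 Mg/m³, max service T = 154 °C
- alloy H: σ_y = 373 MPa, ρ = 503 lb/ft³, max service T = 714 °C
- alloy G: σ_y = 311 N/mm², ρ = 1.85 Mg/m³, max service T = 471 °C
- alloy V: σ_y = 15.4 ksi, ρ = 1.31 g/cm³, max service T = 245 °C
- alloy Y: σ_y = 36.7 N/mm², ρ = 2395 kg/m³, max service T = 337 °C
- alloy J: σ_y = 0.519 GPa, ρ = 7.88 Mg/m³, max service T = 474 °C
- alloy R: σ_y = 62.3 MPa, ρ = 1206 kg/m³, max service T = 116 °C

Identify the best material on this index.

alloy G

Screen on constraints: max service T ≥ 200 °C. Survivors: alloy H, alloy G, alloy V, alloy Y, alloy J.
In SI units:
  alloy H: σ_y = 373.0 MPa, ρ = 8057 kg/m³
  alloy G: σ_y = 311.0 MPa, ρ = 1850 kg/m³
  alloy V: σ_y = 106.2 MPa, ρ = 1310 kg/m³
  alloy Y: σ_y = 36.70 MPa, ρ = 2395 kg/m³
  alloy J: σ_y = 519.0 MPa, ρ = 7880 kg/m³
  alloy G: M = 24.8×10⁻³
  alloy V: M = 17.1×10⁻³
  alloy J: M = 8.20×10⁻³
  alloy H: M = 6.43×10⁻³
  alloy Y: M = 4.61×10⁻³
The maximum is for alloy G.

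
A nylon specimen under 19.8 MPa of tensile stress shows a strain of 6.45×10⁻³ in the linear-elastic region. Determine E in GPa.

E = σ/ε = 19.8 MPa / 6.45×10⁻³ = 3070 MPa = 3.07 GPa.

3.07 GPa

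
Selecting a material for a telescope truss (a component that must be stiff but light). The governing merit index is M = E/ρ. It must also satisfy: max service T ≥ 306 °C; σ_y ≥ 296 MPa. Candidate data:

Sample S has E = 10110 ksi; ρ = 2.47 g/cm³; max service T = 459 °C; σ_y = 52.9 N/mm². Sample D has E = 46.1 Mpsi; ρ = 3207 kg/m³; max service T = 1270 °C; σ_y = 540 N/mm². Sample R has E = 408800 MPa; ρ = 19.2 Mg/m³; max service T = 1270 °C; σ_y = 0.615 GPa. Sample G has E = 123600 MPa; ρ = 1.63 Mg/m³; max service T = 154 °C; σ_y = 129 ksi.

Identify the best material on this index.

sample D

Screen on constraints: max service T ≥ 306 °C; σ_y ≥ 296 MPa. Survivors: sample D, sample R.
Putting every candidate on a common basis:
  sample D: E = 317.8 GPa, ρ = 3207 kg/m³
  sample R: E = 408.8 GPa, ρ = 19200 kg/m³
  sample D: M = 99.1 MN·m/kg
  sample R: M = 21.3 MN·m/kg
The maximum is for sample D.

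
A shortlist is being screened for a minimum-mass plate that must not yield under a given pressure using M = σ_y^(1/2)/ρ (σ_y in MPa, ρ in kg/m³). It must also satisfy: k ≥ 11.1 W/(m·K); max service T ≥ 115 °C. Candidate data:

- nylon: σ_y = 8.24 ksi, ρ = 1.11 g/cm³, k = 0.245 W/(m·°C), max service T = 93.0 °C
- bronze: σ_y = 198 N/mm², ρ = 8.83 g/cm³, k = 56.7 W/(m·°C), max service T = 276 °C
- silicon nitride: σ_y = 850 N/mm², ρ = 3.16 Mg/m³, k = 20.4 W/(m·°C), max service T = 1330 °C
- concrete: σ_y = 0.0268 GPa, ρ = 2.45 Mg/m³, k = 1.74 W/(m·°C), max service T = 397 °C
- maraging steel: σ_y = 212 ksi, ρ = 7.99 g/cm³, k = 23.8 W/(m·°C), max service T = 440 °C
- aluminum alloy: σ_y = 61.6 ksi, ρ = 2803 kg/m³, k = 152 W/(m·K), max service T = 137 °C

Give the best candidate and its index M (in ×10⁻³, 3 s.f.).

Screen on constraints: k ≥ 11.1 W/(m·K); max service T ≥ 115 °C. Survivors: bronze, silicon nitride, maraging steel, aluminum alloy.
In SI units:
  bronze: σ_y = 198.0 MPa, ρ = 8830 kg/m³
  silicon nitride: σ_y = 850.0 MPa, ρ = 3160 kg/m³
  maraging steel: σ_y = 1462 MPa, ρ = 7990 kg/m³
  aluminum alloy: σ_y = 424.7 MPa, ρ = 2803 kg/m³
  silicon nitride: M = 9.23×10⁻³
  aluminum alloy: M = 7.35×10⁻³
  maraging steel: M = 4.78×10⁻³
  bronze: M = 1.59×10⁻³
Silicon nitride has the largest M.

silicon nitride, M = 9.23×10⁻³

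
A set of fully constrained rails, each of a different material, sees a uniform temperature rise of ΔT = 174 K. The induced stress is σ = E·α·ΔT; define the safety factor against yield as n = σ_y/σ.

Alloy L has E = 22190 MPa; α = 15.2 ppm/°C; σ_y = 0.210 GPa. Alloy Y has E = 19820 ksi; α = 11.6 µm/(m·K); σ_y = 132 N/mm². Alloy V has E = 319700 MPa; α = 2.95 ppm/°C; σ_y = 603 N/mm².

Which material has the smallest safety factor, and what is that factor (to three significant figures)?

alloy Y, n = 0.479

Converting E to GPa, α to ×10⁻⁶/K, σ_y to MPa, then σ and n for each:
  alloy L: E = 22.19, α = 15.2, σ_y = 210.0 → σ = 58.7 MPa, n = 3.58
  alloy Y: E = 136.7, α = 11.6, σ_y = 132.0 → σ = 276 MPa, n = 0.479
  alloy V: E = 319.7, α = 2.95, σ_y = 603.0 → σ = 164 MPa, n = 3.67
Alloy Y has the lowest safety factor, n = 0.479.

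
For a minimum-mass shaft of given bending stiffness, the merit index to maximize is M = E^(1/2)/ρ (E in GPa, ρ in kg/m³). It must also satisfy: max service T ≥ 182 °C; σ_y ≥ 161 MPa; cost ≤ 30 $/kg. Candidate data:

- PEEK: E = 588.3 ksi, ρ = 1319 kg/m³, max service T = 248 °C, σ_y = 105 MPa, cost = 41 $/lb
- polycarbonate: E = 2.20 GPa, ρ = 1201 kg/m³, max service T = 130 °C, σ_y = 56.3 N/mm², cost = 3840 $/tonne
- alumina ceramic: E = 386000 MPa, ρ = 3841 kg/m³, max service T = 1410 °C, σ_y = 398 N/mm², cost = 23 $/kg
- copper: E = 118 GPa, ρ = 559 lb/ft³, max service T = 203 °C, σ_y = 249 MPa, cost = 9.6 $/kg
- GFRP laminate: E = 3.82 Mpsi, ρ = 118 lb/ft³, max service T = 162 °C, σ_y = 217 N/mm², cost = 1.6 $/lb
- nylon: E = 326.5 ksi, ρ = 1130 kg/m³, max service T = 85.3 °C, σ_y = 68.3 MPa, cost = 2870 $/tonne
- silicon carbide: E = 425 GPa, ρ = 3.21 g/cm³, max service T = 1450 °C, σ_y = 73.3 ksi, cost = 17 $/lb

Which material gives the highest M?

alumina ceramic

Screen on constraints: max service T ≥ 182 °C; σ_y ≥ 161 MPa; cost ≤ 30 $/kg. Survivors: alumina ceramic, copper.
Normalizing units and computing the index:
  alumina ceramic: E = 386.0 GPa, ρ = 3841 kg/m³
  copper: E = 118.0 GPa, ρ = 8954 kg/m³
  alumina ceramic: M = 5.12×10⁻³
  copper: M = 1.21×10⁻³
Highest index: alumina ceramic.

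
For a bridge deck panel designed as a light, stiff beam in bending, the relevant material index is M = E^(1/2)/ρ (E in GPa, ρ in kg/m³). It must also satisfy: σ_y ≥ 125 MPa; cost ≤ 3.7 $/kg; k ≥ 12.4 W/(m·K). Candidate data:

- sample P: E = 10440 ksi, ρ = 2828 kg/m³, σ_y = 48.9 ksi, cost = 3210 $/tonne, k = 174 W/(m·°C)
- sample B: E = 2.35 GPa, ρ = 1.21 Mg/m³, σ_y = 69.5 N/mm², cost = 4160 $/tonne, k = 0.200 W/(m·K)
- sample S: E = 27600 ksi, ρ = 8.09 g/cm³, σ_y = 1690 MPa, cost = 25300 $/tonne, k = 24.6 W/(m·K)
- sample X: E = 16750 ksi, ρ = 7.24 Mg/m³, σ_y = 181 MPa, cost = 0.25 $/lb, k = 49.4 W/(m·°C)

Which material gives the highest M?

Screen on constraints: σ_y ≥ 125 MPa; cost ≤ 3.7 $/kg; k ≥ 12.4 W/(m·K). Survivors: sample P, sample X.
In SI units:
  sample P: E = 71.98 GPa, ρ = 2828 kg/m³
  sample X: E = 115.5 GPa, ρ = 7240 kg/m³
  sample P: M = 3.00×10⁻³
  sample X: M = 1.48×10⁻³
The maximum is for sample P.

sample P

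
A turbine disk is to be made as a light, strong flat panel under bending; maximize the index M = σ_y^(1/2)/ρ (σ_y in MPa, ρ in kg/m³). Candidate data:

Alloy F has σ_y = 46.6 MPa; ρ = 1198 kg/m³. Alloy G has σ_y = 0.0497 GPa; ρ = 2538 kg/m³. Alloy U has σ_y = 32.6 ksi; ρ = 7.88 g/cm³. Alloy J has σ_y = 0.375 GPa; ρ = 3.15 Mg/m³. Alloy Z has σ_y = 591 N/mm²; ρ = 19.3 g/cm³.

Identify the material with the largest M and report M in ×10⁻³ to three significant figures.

After converting to SI:
  alloy F: σ_y = 46.60 MPa, ρ = 1198 kg/m³
  alloy G: σ_y = 49.70 MPa, ρ = 2538 kg/m³
  alloy U: σ_y = 224.8 MPa, ρ = 7880 kg/m³
  alloy J: σ_y = 375.0 MPa, ρ = 3150 kg/m³
  alloy Z: σ_y = 591.0 MPa, ρ = 19300 kg/m³
  alloy J: M = 6.15×10⁻³
  alloy F: M = 5.70×10⁻³
  alloy G: M = 2.78×10⁻³
  alloy U: M = 1.90×10⁻³
  alloy Z: M = 1.26×10⁻³
Alloy J ranks first.

alloy J, M = 6.15×10⁻³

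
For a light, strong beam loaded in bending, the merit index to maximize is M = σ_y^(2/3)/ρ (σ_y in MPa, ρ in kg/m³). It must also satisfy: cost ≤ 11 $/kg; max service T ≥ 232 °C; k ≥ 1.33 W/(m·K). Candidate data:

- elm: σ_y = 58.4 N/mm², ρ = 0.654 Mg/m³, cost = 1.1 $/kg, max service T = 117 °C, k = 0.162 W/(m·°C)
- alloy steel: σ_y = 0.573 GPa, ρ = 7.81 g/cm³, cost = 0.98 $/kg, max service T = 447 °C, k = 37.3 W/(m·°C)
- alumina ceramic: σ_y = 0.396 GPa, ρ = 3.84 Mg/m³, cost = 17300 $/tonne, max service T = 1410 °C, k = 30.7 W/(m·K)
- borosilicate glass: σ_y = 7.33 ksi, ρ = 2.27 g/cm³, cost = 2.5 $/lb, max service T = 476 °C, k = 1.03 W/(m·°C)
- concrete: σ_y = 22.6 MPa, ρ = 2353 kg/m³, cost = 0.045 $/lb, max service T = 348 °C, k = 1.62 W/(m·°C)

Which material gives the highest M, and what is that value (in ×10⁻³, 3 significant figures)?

Screen on constraints: cost ≤ 11 $/kg; max service T ≥ 232 °C; k ≥ 1.33 W/(m·K). Survivors: alloy steel, concrete.
Normalizing units and computing the index:
  alloy steel: σ_y = 573.0 MPa, ρ = 7810 kg/m³
  concrete: σ_y = 22.60 MPa, ρ = 2353 kg/m³
  alloy steel: M = 8.83×10⁻³
  concrete: M = 3.40×10⁻³
Alloy steel has the largest M.

alloy steel, M = 8.83×10⁻³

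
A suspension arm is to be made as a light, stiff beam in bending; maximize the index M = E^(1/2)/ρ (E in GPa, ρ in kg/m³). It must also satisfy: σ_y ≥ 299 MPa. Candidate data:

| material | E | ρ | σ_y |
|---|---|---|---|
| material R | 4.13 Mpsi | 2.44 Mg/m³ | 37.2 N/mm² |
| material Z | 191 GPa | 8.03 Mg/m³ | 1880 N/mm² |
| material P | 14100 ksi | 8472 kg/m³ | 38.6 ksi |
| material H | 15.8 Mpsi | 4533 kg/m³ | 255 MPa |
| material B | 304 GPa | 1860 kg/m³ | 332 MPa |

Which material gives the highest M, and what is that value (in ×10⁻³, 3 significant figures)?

material B, M = 9.37×10⁻³

Screen on constraints: σ_y ≥ 299 MPa. Survivors: material Z, material B.
After converting to SI:
  material Z: E = 191.0 GPa, ρ = 8030 kg/m³
  material B: E = 304.0 GPa, ρ = 1860 kg/m³
  material B: M = 9.37×10⁻³
  material Z: M = 1.72×10⁻³
Material B has the largest M.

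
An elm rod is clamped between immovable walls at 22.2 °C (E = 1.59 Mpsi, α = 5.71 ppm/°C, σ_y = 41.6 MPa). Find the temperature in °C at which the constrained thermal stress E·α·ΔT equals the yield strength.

687 °C

E = 1.59 Mpsi = 10.96 GPa.
E·α·ΔT = 41.60 MPa ⇒ ΔT = 41.60 / (10.96×10³ × 5.71×10⁻⁶) = 664.6 K.
T = 22.2 + 664.6 = 686.8 °C.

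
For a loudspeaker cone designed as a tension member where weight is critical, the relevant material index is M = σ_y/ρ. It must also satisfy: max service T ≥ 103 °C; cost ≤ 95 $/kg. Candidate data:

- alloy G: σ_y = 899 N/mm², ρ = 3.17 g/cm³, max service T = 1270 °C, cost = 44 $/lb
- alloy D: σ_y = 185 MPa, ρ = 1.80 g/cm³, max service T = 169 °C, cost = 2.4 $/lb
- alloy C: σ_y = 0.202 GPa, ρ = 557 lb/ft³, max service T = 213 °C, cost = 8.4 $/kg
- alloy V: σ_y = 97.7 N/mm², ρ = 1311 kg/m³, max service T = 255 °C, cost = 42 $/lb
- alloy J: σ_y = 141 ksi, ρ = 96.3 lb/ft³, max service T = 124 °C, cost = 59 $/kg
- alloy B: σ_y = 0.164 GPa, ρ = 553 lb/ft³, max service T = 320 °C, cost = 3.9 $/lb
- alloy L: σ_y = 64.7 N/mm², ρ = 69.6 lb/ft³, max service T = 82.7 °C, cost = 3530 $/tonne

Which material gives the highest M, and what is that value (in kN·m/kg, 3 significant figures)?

Screen on constraints: max service T ≥ 103 °C; cost ≤ 95 $/kg. Survivors: alloy D, alloy C, alloy V, alloy J, alloy B.
Putting every candidate on a common basis:
  alloy D: σ_y = 185.0 MPa, ρ = 1800 kg/m³
  alloy C: σ_y = 202.0 MPa, ρ = 8922 kg/m³
  alloy V: σ_y = 97.70 MPa, ρ = 1311 kg/m³
  alloy J: σ_y = 972.2 MPa, ρ = 1543 kg/m³
  alloy B: σ_y = 164.0 MPa, ρ = 8858 kg/m³
  alloy J: M = 630 kN·m/kg
  alloy D: M = 103 kN·m/kg
  alloy V: M = 74.5 kN·m/kg
  alloy C: M = 22.6 kN·m/kg
  alloy B: M = 18.5 kN·m/kg
Alloy J has the largest M.

alloy J, M = 630 kN·m/kg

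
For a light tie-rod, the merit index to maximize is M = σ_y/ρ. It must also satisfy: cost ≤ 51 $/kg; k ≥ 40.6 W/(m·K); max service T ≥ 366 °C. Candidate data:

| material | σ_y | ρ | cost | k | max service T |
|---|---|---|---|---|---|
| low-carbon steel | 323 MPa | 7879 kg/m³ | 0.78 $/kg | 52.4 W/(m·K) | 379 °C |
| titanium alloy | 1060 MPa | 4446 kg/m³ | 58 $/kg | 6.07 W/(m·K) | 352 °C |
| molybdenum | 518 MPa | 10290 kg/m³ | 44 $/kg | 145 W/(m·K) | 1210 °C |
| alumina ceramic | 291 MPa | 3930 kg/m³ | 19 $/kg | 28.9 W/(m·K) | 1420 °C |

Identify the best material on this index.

Screen on constraints: cost ≤ 51 $/kg; k ≥ 40.6 W/(m·K); max service T ≥ 366 °C. Survivors: low-carbon steel, molybdenum.
Computing M directly (units already consistent):
  molybdenum: M = 50.3 kN·m/kg
  low-carbon steel: M = 41.0 kN·m/kg
Molybdenum has the largest M.

molybdenum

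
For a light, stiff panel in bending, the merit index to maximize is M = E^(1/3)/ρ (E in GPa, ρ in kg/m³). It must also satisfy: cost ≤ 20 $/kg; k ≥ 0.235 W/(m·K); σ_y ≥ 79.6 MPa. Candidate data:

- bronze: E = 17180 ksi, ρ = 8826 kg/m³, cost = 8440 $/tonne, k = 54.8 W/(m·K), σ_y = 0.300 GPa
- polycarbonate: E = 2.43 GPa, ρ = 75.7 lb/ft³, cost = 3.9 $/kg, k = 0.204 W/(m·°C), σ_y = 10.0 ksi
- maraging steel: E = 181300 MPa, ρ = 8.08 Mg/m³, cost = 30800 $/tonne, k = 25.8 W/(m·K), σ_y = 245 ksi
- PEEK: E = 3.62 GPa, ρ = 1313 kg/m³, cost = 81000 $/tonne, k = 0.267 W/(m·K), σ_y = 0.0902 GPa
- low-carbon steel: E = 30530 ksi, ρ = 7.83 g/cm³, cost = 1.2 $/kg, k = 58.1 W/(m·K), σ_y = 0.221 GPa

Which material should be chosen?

Screen on constraints: cost ≤ 20 $/kg; k ≥ 0.235 W/(m·K); σ_y ≥ 79.6 MPa. Survivors: bronze, low-carbon steel.
After converting to SI:
  bronze: E = 118.5 GPa, ρ = 8826 kg/m³
  low-carbon steel: E = 210.5 GPa, ρ = 7830 kg/m³
  low-carbon steel: M = 0.760×10⁻³
  bronze: M = 0.556×10⁻³
Highest index: low-carbon steel.

low-carbon steel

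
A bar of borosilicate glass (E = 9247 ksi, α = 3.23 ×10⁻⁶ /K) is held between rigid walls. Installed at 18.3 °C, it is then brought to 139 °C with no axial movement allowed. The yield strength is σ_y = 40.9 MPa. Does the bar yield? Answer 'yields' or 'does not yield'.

E = 9247 ksi = 63.76 GPa.
ΔT = 120.7 K. Constrained thermal stress σ = E·α·ΔT = 63.76×10³ MPa × 3.23×10⁻⁶ × 120.7 = 24.9 MPa (compressive).
Compare to σ_y = 40.9 MPa: σ < σ_y, so it does not yield.

does not yield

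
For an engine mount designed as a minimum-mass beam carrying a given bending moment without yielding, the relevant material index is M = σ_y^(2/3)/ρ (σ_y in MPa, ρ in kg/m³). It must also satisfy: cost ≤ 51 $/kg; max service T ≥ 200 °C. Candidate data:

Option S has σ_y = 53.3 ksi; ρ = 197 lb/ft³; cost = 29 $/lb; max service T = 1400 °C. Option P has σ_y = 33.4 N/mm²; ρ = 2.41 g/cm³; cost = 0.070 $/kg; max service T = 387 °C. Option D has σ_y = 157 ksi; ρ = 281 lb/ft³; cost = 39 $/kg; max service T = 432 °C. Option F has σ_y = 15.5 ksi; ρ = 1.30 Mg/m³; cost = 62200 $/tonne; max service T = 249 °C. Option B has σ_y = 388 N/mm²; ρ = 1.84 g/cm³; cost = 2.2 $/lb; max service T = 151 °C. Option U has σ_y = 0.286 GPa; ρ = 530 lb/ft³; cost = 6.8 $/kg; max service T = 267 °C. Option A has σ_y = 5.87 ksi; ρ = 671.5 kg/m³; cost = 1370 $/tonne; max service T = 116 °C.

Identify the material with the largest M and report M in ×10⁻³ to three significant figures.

option D, M = 23.4×10⁻³

Screen on constraints: cost ≤ 51 $/kg; max service T ≥ 200 °C. Survivors: option P, option D, option U.
Putting every candidate on a common basis:
  option P: σ_y = 33.40 MPa, ρ = 2410 kg/m³
  option D: σ_y = 1082 MPa, ρ = 4501 kg/m³
  option U: σ_y = 286.0 MPa, ρ = 8490 kg/m³
  option D: M = 23.4×10⁻³
  option U: M = 5.11×10⁻³
  option P: M = 4.30×10⁻³
The maximum is for option D.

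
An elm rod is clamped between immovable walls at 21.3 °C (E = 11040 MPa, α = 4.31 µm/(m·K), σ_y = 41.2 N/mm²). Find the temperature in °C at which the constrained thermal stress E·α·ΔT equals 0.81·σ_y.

723 °C

E = 11040 MPa = 11.04 GPa.
σ_y = 41.2 N/mm² = 41.20 MPa.
E·α·ΔT = 33.37 MPa ⇒ ΔT = 33.37 / (11.04×10³ × 4.31×10⁻⁶) = 701.4 K.
T = 21.3 + 701.4 = 722.7 °C.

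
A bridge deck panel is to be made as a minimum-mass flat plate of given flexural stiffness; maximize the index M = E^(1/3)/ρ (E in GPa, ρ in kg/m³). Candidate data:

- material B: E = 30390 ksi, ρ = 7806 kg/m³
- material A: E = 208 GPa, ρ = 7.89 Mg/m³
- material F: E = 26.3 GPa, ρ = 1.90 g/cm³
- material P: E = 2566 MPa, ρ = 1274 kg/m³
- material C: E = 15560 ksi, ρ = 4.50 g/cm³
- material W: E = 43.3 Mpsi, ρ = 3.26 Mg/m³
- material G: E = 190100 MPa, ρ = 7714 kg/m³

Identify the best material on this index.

material W

Normalizing units and computing the index:
  material B: E = 209.5 GPa, ρ = 7806 kg/m³
  material A: E = 208.0 GPa, ρ = 7890 kg/m³
  material F: E = 26.30 GPa, ρ = 1900 kg/m³
  material P: E = 2.566 GPa, ρ = 1274 kg/m³
  material C: E = 107.3 GPa, ρ = 4500 kg/m³
  material W: E = 298.5 GPa, ρ = 3260 kg/m³
  material G: E = 190.1 GPa, ρ = 7714 kg/m³
  material W: M = 2.05×10⁻³
  material F: M = 1.57×10⁻³
  material P: M = 1.07×10⁻³
  material C: M = 1.06×10⁻³
  material B: M = 0.761×10⁻³
  material A: M = 0.751×10⁻³
  material G: M = 0.745×10⁻³
Highest index: material W.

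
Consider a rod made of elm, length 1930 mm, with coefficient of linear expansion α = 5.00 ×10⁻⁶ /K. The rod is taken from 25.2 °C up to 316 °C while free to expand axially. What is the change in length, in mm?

2.81 mm

ΔT = 316 − 25.2 = 290.8 K.
ΔL = α·L₀·ΔT = 5.00×10⁻⁶ × 1930 mm × 290.8 K = 2.81 mm.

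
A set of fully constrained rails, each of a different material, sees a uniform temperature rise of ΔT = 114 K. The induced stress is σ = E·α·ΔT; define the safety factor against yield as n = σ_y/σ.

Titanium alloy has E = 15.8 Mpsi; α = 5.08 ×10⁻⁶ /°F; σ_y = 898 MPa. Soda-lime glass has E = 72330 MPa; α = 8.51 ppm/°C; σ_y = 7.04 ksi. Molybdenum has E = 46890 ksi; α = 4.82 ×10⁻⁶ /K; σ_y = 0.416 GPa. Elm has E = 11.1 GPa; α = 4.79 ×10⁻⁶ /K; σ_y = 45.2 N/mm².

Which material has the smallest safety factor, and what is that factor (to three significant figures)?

With everything in SI (GPa, ×10⁻⁶/K, MPa):
  titanium alloy: E = 108.9, α = 9.14, σ_y = 898.0 → σ = 114 MPa, n = 7.91
  soda-lime glass: E = 72.33, α = 8.51, σ_y = 48.54 → σ = 70.2 MPa, n = 0.692
  molybdenum: E = 323.3, α = 4.82, σ_y = 416.0 → σ = 178 MPa, n = 2.34
  elm: E = 11.10, α = 4.79, σ_y = 45.20 → σ = 6.06 MPa, n = 7.46
Soda-lime glass has the lowest safety factor, n = 0.692.

soda-lime glass, n = 0.692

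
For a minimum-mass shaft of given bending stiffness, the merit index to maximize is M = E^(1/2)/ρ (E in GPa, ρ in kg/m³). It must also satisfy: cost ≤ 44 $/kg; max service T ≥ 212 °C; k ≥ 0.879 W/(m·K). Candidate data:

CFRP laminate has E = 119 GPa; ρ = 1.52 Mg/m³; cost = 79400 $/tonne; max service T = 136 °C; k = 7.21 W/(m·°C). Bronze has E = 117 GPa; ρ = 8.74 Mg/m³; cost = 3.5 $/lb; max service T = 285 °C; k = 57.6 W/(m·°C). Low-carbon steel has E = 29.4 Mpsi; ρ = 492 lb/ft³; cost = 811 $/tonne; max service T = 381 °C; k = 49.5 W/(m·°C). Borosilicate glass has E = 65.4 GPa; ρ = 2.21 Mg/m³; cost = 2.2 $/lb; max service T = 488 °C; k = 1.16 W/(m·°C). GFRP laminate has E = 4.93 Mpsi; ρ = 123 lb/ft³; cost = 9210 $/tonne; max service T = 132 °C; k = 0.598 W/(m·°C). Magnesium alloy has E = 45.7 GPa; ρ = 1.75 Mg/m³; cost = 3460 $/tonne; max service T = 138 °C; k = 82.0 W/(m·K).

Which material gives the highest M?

Screen on constraints: cost ≤ 44 $/kg; max service T ≥ 212 °C; k ≥ 0.879 W/(m·K). Survivors: bronze, low-carbon steel, borosilicate glass.
After converting to SI:
  bronze: E = 117.0 GPa, ρ = 8740 kg/m³
  low-carbon steel: E = 202.7 GPa, ρ = 7881 kg/m³
  borosilicate glass: E = 65.40 GPa, ρ = 2210 kg/m³
  borosilicate glass: M = 3.66×10⁻³
  low-carbon steel: M = 1.81×10⁻³
  bronze: M = 1.24×10⁻³
The maximum is for borosilicate glass.

borosilicate glass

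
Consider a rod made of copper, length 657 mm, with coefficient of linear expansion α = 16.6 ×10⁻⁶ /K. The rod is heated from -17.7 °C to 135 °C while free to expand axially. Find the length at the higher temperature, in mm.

ΔT = 135 − (-17.7) = 152.7 K.
ΔL = α·L₀·ΔT = 16.6×10⁻⁶ × 657 mm × 152.7 K = 1.67 mm.
L = L₀ + ΔL = 657 + 1.67 = 658.67 mm.

658.67 mm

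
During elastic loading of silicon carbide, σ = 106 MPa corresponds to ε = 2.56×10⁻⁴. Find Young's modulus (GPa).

414 GPa

E = σ/ε = 106 MPa / 2.56×10⁻⁴ = 414100 MPa = 414 GPa.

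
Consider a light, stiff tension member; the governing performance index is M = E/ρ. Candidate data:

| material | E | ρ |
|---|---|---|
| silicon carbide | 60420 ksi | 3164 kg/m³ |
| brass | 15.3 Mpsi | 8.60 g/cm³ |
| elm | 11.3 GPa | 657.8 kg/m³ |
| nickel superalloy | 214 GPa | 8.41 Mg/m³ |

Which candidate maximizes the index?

After converting to SI:
  silicon carbide: E = 416.6 GPa, ρ = 3164 kg/m³
  brass: E = 105.5 GPa, ρ = 8600 kg/m³
  elm: E = 11.30 GPa, ρ = 657.8 kg/m³
  nickel superalloy: E = 214.0 GPa, ρ = 8410 kg/m³
  silicon carbide: M = 132 MN·m/kg
  nickel superalloy: M = 25.4 MN·m/kg
  elm: M = 17.2 MN·m/kg
  brass: M = 12.3 MN·m/kg
Silicon carbide ranks first.

silicon carbide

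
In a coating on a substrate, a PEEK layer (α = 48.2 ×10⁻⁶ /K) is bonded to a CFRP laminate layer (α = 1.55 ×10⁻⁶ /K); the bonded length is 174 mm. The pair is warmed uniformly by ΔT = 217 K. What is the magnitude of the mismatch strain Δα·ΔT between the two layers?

Δα = |48.2 − 1.55|×10⁻⁶/K = 46.7×10⁻⁶/K.
Mismatch strain = Δα·ΔT = 46.7×10⁻⁶ × 217.0 = 0.0101.

0.0101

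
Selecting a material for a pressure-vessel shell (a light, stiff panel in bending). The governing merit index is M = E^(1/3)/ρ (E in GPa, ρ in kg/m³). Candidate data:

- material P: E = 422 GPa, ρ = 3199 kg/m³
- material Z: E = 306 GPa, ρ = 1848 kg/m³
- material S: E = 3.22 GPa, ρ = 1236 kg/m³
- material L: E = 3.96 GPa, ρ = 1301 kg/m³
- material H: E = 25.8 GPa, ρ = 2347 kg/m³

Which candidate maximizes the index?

material Z

Evaluate M for each candidate:
  material Z: M = 3.65×10⁻³
  material P: M = 2.34×10⁻³
  material H: M = 1.26×10⁻³
  material L: M = 1.22×10⁻³
  material S: M = 1.19×10⁻³
The maximum is for material Z.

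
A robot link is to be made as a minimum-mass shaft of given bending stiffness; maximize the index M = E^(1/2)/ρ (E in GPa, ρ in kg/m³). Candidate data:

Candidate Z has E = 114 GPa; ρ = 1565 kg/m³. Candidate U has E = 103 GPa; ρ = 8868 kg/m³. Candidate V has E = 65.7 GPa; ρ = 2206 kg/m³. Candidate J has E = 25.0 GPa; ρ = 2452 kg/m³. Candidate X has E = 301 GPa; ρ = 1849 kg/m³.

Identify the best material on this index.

Per-candidate index values:
  candidate X: M = 9.38×10⁻³
  candidate Z: M = 6.82×10⁻³
  candidate V: M = 3.67×10⁻³
  candidate J: M = 2.04×10⁻³
  candidate U: M = 1.14×10⁻³
Highest index: candidate X.

candidate X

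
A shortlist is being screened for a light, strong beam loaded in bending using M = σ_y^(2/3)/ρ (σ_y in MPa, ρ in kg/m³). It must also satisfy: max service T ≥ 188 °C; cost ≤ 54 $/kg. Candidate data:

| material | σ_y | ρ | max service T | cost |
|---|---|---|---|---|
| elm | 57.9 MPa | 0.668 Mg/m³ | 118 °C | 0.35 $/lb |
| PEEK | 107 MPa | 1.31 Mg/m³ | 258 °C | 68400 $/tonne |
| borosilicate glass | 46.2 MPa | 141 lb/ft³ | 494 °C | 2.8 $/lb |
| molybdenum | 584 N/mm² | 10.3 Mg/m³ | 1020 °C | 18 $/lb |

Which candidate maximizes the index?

molybdenum

Screen on constraints: max service T ≥ 188 °C; cost ≤ 54 $/kg. Survivors: borosilicate glass, molybdenum.
Convert each candidate to consistent units, then evaluate M:
  borosilicate glass: σ_y = 46.20 MPa, ρ = 2259 kg/m³
  molybdenum: σ_y = 584.0 MPa, ρ = 10300 kg/m³
  molybdenum: M = 6.78×10⁻³
  borosilicate glass: M = 5.70×10⁻³
Highest index: molybdenum.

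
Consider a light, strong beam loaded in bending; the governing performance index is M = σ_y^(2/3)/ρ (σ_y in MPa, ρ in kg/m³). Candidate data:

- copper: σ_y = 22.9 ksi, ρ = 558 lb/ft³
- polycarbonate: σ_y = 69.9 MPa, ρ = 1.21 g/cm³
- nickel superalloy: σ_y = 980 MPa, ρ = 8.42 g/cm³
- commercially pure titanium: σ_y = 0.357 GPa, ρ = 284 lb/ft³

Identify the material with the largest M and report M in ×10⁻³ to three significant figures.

polycarbonate, M = 14.0×10⁻³

After converting to SI:
  copper: σ_y = 157.9 MPa, ρ = 8938 kg/m³
  polycarbonate: σ_y = 69.90 MPa, ρ = 1210 kg/m³
  nickel superalloy: σ_y = 980.0 MPa, ρ = 8420 kg/m³
  commercially pure titanium: σ_y = 357.0 MPa, ρ = 4549 kg/m³
  polycarbonate: M = 14.0×10⁻³
  nickel superalloy: M = 11.7×10⁻³
  commercially pure titanium: M = 11.1×10⁻³
  copper: M = 3.27×10⁻³
Polycarbonate ranks first.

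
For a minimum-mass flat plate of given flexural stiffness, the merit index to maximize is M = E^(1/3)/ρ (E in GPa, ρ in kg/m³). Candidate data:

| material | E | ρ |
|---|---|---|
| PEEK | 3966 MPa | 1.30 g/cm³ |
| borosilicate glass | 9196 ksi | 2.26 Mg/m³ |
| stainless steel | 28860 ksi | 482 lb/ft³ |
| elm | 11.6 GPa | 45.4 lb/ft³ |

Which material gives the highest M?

After converting to SI:
  PEEK: E = 3.966 GPa, ρ = 1300 kg/m³
  borosilicate glass: E = 63.40 GPa, ρ = 2260 kg/m³
  stainless steel: E = 199.0 GPa, ρ = 7721 kg/m³
  elm: E = 11.60 GPa, ρ = 727.2 kg/m³
  elm: M = 3.11×10⁻³
  borosilicate glass: M = 1.76×10⁻³
  PEEK: M = 1.22×10⁻³
  stainless steel: M = 0.756×10⁻³
Elm has the largest M.

elm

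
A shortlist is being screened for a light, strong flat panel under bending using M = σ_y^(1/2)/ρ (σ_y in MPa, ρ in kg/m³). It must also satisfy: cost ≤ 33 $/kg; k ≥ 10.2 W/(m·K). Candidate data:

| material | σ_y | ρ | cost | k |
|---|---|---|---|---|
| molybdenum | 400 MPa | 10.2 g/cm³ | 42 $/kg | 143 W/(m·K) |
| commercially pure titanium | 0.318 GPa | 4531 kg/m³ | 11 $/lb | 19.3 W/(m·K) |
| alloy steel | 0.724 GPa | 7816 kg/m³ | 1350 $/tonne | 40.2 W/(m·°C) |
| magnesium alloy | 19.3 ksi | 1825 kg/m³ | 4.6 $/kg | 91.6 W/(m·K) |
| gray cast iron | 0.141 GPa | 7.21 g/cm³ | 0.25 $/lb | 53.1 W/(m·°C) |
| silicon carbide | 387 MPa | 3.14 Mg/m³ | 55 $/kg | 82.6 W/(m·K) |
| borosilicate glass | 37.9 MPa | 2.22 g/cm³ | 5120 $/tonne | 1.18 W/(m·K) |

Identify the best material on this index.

magnesium alloy

Screen on constraints: cost ≤ 33 $/kg; k ≥ 10.2 W/(m·K). Survivors: commercially pure titanium, alloy steel, magnesium alloy, gray cast iron.
Putting every candidate on a common basis:
  commercially pure titanium: σ_y = 318.0 MPa, ρ = 4531 kg/m³
  alloy steel: σ_y = 724.0 MPa, ρ = 7816 kg/m³
  magnesium alloy: σ_y = 133.1 MPa, ρ = 1825 kg/m³
  gray cast iron: σ_y = 141.0 MPa, ρ = 7210 kg/m³
  magnesium alloy: M = 6.32×10⁻³
  commercially pure titanium: M = 3.94×10⁻³
  alloy steel: M = 3.44×10⁻³
  gray cast iron: M = 1.65×10⁻³
Highest index: magnesium alloy.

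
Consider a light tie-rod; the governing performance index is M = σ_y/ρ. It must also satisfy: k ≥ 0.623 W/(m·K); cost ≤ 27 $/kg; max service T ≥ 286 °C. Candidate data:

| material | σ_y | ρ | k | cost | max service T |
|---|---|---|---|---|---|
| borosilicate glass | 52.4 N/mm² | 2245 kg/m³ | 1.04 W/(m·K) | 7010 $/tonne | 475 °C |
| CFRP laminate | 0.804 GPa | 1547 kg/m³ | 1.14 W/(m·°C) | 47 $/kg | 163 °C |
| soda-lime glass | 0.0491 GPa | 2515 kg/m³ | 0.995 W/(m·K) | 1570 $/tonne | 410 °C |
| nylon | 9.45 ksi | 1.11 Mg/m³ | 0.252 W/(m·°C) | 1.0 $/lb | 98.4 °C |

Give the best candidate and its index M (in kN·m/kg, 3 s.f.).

borosilicate glass, M = 23.3 kN·m/kg

Screen on constraints: k ≥ 0.623 W/(m·K); cost ≤ 27 $/kg; max service T ≥ 286 °C. Survivors: borosilicate glass, soda-lime glass.
Convert each candidate to consistent units, then evaluate M:
  borosilicate glass: σ_y = 52.40 MPa, ρ = 2245 kg/m³
  soda-lime glass: σ_y = 49.10 MPa, ρ = 2515 kg/m³
  borosilicate glass: M = 23.3 kN·m/kg
  soda-lime glass: M = 19.5 kN·m/kg
The maximum is for borosilicate glass.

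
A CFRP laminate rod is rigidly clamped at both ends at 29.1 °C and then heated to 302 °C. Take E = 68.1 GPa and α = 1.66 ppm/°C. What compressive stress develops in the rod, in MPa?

30.9 MPa

ΔT = 272.9 K. Constrained thermal stress σ = E·α·ΔT = 68.10×10³ MPa × 1.66×10⁻⁶ × 272.9 = 30.9 MPa (compressive).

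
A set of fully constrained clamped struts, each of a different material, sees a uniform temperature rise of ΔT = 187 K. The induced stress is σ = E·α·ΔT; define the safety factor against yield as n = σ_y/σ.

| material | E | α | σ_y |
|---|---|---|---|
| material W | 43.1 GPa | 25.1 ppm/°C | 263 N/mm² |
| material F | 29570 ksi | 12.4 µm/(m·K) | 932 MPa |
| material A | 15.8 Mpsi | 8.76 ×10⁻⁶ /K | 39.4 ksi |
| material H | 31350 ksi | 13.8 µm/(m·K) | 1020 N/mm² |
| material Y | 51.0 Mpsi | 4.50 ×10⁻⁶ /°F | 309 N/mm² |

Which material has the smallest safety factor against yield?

Converting E to GPa, α to ×10⁻⁶/K, σ_y to MPa, then σ and n for each:
  material W: E = 43.10, α = 25.1, σ_y = 263.0 → σ = 202 MPa, n = 1.30
  material F: E = 203.9, α = 12.4, σ_y = 932.0 → σ = 473 MPa, n = 1.97
  material A: E = 108.9, α = 8.76, σ_y = 271.7 → σ = 178 MPa, n = 1.52
  material H: E = 216.2, α = 13.8, σ_y = 1020 → σ = 558 MPa, n = 1.83
  material Y: E = 351.6, α = 8.10, σ_y = 309.0 → σ = 533 MPa, n = 0.580
Smallest n: material Y with n = 0.580.

material Y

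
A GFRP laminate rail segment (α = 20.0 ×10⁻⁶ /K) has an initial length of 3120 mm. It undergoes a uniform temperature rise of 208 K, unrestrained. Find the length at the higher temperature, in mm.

ΔL = α·L₀·ΔT = 20.0×10⁻⁶ × 3120 mm × 208.0 K = 13.0 mm.
L = L₀ + ΔL = 3120 + 13.0 = 3133.0 mm.

3133.0 mm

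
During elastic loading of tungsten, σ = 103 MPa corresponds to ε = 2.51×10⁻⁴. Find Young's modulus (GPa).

410 GPa

E = σ/ε = 103 MPa / 2.51×10⁻⁴ = 410400 MPa = 410 GPa.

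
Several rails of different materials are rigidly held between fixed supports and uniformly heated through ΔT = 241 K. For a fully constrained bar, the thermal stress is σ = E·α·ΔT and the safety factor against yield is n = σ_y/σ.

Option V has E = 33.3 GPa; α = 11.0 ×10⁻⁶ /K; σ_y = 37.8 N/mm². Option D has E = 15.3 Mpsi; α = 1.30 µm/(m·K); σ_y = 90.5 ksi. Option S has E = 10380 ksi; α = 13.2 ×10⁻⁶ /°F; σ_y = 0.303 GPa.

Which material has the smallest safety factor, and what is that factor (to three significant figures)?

In consistent units (E in GPa, α in ×10⁻⁶/K, σ_y in MPa):
  option V: E = 33.30, α = 11.0, σ_y = 37.80 → σ = 88.3 MPa, n = 0.428
  option D: E = 105.5, α = 1.30, σ_y = 624.0 → σ = 33.0 MPa, n = 18.9
  option S: E = 71.57, α = 23.8, σ_y = 303.0 → σ = 410 MPa, n = 0.739
The minimum is option V at n = 0.428.

option V, n = 0.428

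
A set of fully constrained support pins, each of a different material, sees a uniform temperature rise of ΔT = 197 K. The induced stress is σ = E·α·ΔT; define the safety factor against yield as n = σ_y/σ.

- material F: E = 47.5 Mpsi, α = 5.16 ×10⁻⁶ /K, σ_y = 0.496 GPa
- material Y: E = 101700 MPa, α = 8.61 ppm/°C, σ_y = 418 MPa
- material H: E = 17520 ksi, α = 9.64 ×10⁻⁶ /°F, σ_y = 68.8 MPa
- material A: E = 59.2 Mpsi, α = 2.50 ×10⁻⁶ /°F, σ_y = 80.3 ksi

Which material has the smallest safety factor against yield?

material H

In consistent units (E in GPa, α in ×10⁻⁶/K, σ_y in MPa):
  material F: E = 327.5, α = 5.16, σ_y = 496.0 → σ = 333 MPa, n = 1.49
  material Y: E = 101.7, α = 8.61, σ_y = 418.0 → σ = 173 MPa, n = 2.42
  material H: E = 120.8, α = 17.4, σ_y = 68.80 → σ = 413 MPa, n = 0.167
  material A: E = 408.2, α = 4.50, σ_y = 553.6 → σ = 362 MPa, n = 1.53
Material H has the lowest safety factor, n = 0.167.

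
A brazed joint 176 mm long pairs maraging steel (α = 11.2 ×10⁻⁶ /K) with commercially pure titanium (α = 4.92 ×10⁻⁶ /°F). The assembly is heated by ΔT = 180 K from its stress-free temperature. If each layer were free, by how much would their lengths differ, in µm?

commercially pure titanium: α = 4.92×10⁻⁶/°F × 9/5 = 8.86×10⁻⁶/K.
Δα = |11.2 − 8.86|×10⁻⁶/K = 2.34×10⁻⁶/K.
ΔL_mismatch = Δα·L·ΔT = 2.34×10⁻⁶ × 176.0 mm × 180.0 K = 74.3 µm.

74.3 µm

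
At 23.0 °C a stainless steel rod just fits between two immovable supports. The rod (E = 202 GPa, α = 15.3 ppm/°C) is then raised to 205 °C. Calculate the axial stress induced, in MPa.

562 MPa

ΔT = 182.0 K. Constrained thermal stress σ = E·α·ΔT = 202.0×10³ MPa × 15.3×10⁻⁶ × 182.0 = 562 MPa (compressive).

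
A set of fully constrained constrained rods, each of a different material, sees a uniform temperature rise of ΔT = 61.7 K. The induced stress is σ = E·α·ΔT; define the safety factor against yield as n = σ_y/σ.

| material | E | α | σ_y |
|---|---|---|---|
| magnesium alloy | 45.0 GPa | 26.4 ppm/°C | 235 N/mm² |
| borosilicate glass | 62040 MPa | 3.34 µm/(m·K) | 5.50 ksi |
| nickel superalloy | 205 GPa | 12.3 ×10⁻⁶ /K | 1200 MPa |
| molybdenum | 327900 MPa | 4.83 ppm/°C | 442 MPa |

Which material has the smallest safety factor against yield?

In consistent units (E in GPa, α in ×10⁻⁶/K, σ_y in MPa):
  magnesium alloy: E = 45.00, α = 26.4, σ_y = 235.0 → σ = 73.3 MPa, n = 3.21
  borosilicate glass: E = 62.04, α = 3.34, σ_y = 37.92 → σ = 12.8 MPa, n = 2.97
  nickel superalloy: E = 205.0, α = 12.3, σ_y = 1200 → σ = 156 MPa, n = 7.71
  molybdenum: E = 327.9, α = 4.83, σ_y = 442.0 → σ = 97.7 MPa, n = 4.52
The minimum is borosilicate glass at n = 2.97.

borosilicate glass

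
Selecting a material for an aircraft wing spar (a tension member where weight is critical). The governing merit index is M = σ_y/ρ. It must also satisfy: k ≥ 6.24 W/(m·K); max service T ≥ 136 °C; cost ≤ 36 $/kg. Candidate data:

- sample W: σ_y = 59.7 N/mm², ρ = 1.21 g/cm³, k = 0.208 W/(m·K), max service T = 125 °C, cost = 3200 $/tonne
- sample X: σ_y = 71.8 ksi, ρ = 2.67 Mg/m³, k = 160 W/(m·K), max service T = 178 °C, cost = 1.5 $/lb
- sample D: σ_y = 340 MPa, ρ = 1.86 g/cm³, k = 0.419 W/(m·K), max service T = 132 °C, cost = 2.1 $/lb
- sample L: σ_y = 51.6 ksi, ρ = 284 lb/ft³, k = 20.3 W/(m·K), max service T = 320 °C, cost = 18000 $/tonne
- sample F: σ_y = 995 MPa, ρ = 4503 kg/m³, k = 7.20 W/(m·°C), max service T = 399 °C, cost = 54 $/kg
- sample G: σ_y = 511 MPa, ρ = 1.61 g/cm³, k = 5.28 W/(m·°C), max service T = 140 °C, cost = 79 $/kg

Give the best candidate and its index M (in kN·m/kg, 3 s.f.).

Screen on constraints: k ≥ 6.24 W/(m·K); max service T ≥ 136 °C; cost ≤ 36 $/kg. Survivors: sample X, sample L.
Putting every candidate on a common basis:
  sample X: σ_y = 495.0 MPa, ρ = 2670 kg/m³
  sample L: σ_y = 355.8 MPa, ρ = 4549 kg/m³
  sample X: M = 185 kN·m/kg
  sample L: M = 78.2 kN·m/kg
Highest index: sample X.

sample X, M = 185 kN·m/kg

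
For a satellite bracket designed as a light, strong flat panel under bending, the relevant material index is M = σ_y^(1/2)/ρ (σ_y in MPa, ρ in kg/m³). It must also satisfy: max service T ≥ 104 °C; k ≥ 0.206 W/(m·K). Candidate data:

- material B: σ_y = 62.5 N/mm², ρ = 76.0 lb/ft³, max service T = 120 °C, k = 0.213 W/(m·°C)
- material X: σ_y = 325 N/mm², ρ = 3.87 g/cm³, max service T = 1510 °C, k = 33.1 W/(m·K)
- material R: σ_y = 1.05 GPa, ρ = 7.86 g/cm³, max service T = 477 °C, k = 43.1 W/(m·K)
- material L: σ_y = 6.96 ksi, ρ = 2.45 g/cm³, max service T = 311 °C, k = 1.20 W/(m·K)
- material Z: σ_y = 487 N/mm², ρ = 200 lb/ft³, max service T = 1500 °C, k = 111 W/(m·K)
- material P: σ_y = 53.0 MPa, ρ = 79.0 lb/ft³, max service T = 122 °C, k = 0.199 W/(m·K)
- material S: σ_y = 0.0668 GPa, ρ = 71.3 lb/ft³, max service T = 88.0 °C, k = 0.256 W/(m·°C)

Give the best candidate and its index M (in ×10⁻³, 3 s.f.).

material Z, M = 6.89×10⁻³

Screen on constraints: max service T ≥ 104 °C; k ≥ 0.206 W/(m·K). Survivors: material B, material X, material R, material L, material Z.
Putting every candidate on a common basis:
  material B: σ_y = 62.50 MPa, ρ = 1217 kg/m³
  material X: σ_y = 325.0 MPa, ρ = 3870 kg/m³
  material R: σ_y = 1050 MPa, ρ = 7860 kg/m³
  material L: σ_y = 47.99 MPa, ρ = 2450 kg/m³
  material Z: σ_y = 487.0 MPa, ρ = 3204 kg/m³
  material Z: M = 6.89×10⁻³
  material B: M = 6.49×10⁻³
  material X: M = 4.66×10⁻³
  material R: M = 4.12×10⁻³
  material L: M = 2.83×10⁻³
The maximum is for material Z.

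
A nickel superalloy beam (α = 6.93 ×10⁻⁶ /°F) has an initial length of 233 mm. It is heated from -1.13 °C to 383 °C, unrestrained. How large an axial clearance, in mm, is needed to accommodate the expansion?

Convert α: 6.93×10⁻⁶/°F × (9/5) = 12.5×10⁻⁶/K.
ΔT = 383 − (-1.13) = 384.1 K.
ΔL = α·L₀·ΔT = 12.5×10⁻⁶ × 233 mm × 384.1 K = 1.12 mm.

1.12 mm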